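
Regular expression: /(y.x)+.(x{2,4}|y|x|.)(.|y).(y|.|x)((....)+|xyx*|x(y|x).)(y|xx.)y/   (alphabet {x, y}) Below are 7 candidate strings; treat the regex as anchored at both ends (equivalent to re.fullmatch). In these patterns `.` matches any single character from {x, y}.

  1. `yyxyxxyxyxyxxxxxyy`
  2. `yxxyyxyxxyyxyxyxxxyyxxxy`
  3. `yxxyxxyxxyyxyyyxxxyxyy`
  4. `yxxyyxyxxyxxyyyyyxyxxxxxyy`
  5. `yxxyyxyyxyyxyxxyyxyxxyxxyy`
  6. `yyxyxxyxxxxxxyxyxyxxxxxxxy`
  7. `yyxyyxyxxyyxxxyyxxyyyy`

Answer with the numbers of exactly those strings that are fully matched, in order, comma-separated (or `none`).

1 → match
2 → match
3 → match
4 → match
5 → match
6 → match
7 → match

1, 2, 3, 4, 5, 6, 7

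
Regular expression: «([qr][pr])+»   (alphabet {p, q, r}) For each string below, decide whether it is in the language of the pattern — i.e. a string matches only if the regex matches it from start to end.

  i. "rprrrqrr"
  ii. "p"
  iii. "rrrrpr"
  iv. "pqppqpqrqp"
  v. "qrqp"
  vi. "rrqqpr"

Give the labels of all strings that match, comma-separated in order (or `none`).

i → no match
ii → no match
iii → no match
iv → no match
v → match
vi → no match

v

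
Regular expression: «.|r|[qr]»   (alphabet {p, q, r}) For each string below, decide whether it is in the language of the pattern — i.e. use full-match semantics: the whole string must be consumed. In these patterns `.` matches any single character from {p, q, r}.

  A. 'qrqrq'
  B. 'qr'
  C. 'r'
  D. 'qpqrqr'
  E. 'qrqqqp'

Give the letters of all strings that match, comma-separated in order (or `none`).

C

A → no match
B → no match
C → match
D → no match
E → no match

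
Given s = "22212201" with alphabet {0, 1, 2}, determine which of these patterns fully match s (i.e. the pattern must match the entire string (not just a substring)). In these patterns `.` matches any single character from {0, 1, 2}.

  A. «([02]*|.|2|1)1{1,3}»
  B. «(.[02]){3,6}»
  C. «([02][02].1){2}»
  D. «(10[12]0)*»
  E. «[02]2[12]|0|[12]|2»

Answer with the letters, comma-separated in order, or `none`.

C

A → no match
B → no match
C → match
D → no match
E → no match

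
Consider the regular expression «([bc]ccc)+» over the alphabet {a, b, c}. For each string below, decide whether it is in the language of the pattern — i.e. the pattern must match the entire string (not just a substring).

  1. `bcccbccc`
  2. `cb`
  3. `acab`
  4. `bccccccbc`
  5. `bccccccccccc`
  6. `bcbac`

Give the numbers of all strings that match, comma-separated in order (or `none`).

1. `bcccbccc` → match
2. `cb` → no match — must end with `ccc`
3. `acab` → no match — must end with `ccc`
4. `bccccccbc` → no match — must end with `ccc`
5. `bccccccccccc` → match
6. `bcbac` → no match — must end with `ccc`

1, 5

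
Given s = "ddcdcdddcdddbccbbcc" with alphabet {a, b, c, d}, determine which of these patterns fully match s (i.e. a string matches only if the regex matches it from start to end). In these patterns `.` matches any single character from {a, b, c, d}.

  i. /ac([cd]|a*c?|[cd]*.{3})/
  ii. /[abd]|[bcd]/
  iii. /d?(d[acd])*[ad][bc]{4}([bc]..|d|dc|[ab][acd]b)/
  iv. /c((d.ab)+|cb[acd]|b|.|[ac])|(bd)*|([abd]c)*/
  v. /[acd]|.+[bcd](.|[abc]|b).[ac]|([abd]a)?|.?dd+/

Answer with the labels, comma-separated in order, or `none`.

iii, v

i → no match — must start with "ac"
ii → no match
iii → match
iv → no match
v → match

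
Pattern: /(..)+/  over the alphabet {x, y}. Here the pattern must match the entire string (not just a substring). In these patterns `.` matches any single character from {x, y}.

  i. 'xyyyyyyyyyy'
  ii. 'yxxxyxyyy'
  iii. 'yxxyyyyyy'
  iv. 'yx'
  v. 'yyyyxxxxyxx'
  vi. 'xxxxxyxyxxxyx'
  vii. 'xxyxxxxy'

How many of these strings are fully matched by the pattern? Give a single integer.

i → no match
ii → no match
iii → no match
iv → match
v → no match
vi → no match
vii → match
Total matched: 2

2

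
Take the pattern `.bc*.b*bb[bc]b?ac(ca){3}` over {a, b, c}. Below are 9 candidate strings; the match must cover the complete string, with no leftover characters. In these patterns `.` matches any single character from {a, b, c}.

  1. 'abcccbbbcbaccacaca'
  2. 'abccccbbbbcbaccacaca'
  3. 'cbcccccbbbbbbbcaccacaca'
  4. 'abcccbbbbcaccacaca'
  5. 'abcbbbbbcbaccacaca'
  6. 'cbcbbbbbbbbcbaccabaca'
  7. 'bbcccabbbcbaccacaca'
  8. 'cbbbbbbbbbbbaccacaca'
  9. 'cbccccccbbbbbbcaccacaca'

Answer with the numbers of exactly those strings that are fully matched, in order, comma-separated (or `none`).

1, 2, 3, 4, 5, 7, 8, 9

1 → match
2 → match
3 → match
4 → match
5 → match
6 → no match
7 → match
8 → match
9 → match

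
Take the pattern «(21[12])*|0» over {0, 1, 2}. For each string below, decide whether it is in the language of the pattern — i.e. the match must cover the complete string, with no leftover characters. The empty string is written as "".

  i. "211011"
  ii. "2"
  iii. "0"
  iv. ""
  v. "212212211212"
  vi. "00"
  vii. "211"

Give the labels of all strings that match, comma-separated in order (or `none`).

iii, iv, v, vii

i → no match
ii → no match
iii → match
iv → match
v → match
vi → no match
vii → match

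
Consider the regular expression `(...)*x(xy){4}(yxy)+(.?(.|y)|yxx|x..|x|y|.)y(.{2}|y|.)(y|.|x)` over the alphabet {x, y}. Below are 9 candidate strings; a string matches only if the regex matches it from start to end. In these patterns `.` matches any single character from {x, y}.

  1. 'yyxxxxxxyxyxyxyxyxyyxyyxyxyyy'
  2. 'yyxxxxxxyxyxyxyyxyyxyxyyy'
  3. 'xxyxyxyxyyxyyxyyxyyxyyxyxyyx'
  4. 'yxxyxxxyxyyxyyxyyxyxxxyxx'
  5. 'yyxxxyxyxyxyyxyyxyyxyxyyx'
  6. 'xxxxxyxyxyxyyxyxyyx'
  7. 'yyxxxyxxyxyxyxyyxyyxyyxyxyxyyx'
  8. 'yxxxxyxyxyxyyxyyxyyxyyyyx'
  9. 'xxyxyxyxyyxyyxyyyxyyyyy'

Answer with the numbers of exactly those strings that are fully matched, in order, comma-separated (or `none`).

2, 3, 5, 6, 7, 8

1 → no match
2 → match
3 → match
4 → no match
5 → match
6 → match
7 → match
8 → match
9 → no match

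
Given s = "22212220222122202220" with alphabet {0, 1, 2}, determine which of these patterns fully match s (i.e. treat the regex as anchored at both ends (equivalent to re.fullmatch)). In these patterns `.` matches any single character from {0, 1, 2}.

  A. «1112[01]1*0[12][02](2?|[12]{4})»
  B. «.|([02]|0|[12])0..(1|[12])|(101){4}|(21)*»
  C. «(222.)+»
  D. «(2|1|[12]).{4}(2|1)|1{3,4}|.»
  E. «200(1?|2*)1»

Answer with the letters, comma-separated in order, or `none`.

C

A → no match — must start with "1112"
B → no match
C → match
D → no match
E → no match — must start with "200"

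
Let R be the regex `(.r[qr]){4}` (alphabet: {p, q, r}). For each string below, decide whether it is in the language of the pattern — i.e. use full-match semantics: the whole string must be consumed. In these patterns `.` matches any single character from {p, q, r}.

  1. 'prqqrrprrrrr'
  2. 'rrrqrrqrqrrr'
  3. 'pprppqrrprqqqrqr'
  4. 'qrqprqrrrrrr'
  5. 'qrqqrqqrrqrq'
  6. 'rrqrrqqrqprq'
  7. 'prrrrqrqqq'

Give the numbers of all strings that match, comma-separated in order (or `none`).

1 → match
2 → match
3 → no match
4 → match
5 → match
6 → match
7 → no match

1, 2, 4, 5, 6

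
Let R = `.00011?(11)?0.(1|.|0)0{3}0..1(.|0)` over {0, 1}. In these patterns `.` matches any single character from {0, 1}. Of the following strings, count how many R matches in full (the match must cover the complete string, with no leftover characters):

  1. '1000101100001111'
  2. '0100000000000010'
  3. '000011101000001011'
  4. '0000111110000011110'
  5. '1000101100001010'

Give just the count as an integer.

3

1 → match
2 → no match
3 → match
4 → no match
5 → match
Total matched: 3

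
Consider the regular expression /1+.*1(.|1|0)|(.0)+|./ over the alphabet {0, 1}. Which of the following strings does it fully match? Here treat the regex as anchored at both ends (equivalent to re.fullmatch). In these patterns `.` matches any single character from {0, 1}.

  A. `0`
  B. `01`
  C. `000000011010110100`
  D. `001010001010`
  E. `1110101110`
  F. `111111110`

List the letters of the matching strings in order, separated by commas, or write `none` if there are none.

A. `0` → match
B. `01` → no match
C → no match
D. `001010001010` → match
E. `1110101110` → match
F. `111111110` → match

A, D, E, F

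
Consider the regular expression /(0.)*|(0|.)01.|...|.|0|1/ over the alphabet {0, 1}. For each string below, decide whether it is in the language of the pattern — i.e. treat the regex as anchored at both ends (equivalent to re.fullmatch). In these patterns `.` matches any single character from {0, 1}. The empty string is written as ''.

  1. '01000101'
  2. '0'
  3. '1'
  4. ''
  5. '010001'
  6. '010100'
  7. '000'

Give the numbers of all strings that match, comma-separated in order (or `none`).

1. '01000101' → match
2. '0' → match
3. '1' → match
4. '' → match
5. '010001' → match
6. '010100' → match
7. '000' → match

1, 2, 3, 4, 5, 6, 7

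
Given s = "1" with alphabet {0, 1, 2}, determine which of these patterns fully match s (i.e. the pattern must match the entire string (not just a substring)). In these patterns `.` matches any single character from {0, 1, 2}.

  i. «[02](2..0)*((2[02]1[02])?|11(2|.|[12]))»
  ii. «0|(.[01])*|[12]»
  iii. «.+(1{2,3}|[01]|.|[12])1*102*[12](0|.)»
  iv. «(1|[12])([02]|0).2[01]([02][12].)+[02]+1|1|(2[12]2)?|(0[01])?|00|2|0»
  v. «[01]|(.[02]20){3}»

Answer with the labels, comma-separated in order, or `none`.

ii, iv, v

i → no match
ii → match
iii → no match
iv → match
v → match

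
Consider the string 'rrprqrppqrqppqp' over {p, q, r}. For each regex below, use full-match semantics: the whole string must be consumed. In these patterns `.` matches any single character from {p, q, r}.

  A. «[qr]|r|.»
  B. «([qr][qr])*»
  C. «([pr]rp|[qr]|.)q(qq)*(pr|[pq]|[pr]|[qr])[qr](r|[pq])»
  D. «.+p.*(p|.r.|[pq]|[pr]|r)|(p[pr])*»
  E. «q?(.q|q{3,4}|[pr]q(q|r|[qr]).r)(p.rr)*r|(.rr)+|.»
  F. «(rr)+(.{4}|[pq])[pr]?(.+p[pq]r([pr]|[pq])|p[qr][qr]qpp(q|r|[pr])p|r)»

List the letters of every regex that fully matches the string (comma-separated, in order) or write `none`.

A → no match
B → no match
C → no match
D → match
E → no match
F → match

D, F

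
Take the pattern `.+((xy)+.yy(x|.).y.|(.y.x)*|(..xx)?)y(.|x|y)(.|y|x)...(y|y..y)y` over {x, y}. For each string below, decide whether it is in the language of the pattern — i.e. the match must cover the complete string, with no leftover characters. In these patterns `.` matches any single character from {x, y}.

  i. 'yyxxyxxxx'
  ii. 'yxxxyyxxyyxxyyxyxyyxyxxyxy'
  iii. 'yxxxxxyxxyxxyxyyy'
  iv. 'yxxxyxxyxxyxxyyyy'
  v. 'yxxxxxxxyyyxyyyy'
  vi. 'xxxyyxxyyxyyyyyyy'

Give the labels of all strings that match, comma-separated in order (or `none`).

i → no match — must end with 'yy'
ii → no match — must end with 'yy'
iii → match
iv → no match
v → match
vi → no match

iii, v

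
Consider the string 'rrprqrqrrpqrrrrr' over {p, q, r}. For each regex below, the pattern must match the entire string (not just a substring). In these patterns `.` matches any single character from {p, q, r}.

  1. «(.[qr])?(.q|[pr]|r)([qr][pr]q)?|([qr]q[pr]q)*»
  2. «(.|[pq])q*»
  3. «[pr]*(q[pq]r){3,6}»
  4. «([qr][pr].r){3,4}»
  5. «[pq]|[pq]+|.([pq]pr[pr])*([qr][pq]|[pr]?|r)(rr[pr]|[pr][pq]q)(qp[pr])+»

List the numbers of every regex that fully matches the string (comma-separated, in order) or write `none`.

1 → no match
2 → no match
3 → no match
4 → match
5 → no match

4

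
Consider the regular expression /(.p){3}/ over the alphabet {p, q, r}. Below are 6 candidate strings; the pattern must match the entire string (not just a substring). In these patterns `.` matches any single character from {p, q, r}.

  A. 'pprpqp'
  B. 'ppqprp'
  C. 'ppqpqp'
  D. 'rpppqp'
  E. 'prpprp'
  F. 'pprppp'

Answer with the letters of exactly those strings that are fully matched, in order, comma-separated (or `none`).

A, B, C, D, F

A → match
B → match
C → match
D → match
E → no match
F → match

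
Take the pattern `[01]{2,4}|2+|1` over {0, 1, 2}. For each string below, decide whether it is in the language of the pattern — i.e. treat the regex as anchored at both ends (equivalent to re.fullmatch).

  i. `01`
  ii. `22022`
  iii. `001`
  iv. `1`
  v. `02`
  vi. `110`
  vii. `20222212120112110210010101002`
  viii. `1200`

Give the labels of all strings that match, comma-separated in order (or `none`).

i. `01` → match
ii. `22022` → no match
iii. `001` → match
iv. `1` → match
v. `02` → no match
vi. `110` → match
vii → no match
viii. `1200` → no match

i, iii, iv, vi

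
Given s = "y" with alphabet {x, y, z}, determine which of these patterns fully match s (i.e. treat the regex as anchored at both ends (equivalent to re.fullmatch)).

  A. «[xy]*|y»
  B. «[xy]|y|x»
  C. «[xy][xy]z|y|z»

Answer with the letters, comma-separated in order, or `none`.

A, B, C

A → match
B → match
C → match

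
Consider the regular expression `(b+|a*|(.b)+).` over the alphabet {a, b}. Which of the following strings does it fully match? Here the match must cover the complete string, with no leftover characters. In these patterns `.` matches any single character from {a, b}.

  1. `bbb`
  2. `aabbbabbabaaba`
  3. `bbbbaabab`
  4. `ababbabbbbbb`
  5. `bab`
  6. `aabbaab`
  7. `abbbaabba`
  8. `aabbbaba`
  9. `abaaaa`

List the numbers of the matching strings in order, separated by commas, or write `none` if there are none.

1

1 → match
2 → no match
3 → no match
4 → no match
5 → no match
6 → no match
7 → no match
8 → no match
9 → no match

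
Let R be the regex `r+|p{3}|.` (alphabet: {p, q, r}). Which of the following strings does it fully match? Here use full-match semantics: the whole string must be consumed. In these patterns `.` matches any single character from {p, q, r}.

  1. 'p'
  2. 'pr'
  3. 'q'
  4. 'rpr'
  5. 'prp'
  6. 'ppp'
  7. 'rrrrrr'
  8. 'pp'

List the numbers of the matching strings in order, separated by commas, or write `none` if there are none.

1, 3, 6, 7

1 → match
2 → no match
3 → match
4 → no match
5 → no match
6 → match
7 → match
8 → no match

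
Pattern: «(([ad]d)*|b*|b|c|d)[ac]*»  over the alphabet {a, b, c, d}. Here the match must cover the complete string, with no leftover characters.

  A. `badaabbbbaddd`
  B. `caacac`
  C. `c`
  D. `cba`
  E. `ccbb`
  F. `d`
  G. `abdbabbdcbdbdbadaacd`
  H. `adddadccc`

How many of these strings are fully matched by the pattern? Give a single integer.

A → no match
B → match
C → match
D → no match
E → no match
F → match
G → no match
H → match
Total matched: 4

4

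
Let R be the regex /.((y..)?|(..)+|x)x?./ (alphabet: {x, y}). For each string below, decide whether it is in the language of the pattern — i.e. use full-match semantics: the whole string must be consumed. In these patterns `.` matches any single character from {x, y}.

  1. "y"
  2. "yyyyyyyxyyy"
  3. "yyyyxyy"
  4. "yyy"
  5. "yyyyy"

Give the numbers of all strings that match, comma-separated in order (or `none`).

1 → no match
2 → no match
3 → no match
4 → no match
5 → match

5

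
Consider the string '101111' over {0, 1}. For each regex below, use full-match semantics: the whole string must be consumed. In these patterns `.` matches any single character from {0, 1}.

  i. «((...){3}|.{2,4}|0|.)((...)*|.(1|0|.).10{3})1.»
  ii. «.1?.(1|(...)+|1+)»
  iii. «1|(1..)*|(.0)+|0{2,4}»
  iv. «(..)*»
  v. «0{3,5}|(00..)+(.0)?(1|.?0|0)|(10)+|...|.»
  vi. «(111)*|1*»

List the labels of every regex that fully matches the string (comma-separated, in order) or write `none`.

i, ii, iii, iv

i → match
ii → match
iii → match
iv → match
v → no match
vi → no match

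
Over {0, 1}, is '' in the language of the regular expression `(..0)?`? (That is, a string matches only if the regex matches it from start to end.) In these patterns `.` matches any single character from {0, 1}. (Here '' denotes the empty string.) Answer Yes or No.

Yes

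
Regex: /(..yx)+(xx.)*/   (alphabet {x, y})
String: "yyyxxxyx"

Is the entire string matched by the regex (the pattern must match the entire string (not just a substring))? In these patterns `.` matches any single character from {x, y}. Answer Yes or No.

Yes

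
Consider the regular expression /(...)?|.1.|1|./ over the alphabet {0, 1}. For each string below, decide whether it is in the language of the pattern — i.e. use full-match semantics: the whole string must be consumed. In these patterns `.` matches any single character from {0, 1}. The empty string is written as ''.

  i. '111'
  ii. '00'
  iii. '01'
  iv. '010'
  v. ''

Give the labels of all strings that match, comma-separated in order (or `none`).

i, iv, v

i → match
ii → no match
iii → no match
iv → match
v → match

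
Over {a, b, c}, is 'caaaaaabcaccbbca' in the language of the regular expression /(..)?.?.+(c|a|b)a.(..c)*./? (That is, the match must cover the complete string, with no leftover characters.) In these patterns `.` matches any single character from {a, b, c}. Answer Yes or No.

Yes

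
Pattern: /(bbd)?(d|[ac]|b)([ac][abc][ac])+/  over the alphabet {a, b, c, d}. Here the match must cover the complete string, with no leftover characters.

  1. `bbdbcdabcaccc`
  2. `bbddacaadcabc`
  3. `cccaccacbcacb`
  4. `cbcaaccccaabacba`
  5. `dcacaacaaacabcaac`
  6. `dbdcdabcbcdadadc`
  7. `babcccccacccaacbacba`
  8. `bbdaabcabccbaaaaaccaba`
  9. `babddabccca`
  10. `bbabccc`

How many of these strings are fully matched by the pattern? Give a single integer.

1 → no match
2 → no match
3 → no match
4 → no match
5 → no match
6 → no match
7 → no match
8 → match
9 → no match
10 → no match
Total matched: 1

1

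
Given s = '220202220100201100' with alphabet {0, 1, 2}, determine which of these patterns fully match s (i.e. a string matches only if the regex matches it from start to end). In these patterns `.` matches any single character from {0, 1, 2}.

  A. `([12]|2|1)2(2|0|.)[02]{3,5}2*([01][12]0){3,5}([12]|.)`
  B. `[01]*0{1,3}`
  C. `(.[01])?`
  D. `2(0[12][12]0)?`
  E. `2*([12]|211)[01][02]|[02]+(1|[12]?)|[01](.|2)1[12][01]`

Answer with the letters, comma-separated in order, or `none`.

A → match
B → no match
C → no match
D → no match
E → no match

A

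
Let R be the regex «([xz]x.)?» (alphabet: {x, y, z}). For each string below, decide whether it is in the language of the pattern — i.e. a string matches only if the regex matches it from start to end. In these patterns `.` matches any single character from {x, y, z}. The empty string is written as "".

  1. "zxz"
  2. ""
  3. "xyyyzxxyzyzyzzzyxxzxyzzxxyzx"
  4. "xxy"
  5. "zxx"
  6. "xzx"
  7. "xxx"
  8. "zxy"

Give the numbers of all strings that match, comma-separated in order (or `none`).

1 → match
2 → match
3 → no match
4 → match
5 → match
6 → no match
7 → match
8 → match

1, 2, 4, 5, 7, 8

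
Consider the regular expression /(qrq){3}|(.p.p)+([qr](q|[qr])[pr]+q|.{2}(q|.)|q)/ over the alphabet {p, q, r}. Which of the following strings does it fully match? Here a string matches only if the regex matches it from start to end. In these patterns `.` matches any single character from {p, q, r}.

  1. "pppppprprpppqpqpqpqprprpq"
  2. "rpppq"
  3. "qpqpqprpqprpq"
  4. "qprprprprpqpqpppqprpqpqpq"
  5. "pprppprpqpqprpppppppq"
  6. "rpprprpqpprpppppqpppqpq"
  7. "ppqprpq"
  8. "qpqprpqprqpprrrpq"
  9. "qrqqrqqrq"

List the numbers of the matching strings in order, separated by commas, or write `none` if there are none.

1 → match
2 → match
3 → match
4 → match
5 → match
6 → no match
7 → match
8 → match
9 → match

1, 2, 3, 4, 5, 7, 8, 9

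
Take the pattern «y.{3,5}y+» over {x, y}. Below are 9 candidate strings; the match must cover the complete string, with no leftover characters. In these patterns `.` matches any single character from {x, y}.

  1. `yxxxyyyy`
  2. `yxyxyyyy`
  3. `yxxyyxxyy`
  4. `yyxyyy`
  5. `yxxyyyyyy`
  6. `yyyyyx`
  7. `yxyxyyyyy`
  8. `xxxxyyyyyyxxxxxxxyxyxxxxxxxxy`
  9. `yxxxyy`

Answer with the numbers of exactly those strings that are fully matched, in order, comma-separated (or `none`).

1, 2, 4, 5, 7, 9

1 → match
2 → match
3 → no match
4 → match
5 → match
6 → no match — must end with `y`
7 → match
8 → no match — must start with `y`
9 → match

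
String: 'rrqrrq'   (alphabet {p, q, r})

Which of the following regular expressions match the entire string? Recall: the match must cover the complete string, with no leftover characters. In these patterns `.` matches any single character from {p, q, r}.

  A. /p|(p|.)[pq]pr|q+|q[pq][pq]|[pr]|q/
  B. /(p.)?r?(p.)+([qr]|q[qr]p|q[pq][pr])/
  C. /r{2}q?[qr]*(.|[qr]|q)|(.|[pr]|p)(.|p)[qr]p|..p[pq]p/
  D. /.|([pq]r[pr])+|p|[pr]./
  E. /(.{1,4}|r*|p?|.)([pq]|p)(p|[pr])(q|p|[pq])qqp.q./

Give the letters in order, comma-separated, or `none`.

C

A → no match
B → no match
C → match
D → no match
E → no match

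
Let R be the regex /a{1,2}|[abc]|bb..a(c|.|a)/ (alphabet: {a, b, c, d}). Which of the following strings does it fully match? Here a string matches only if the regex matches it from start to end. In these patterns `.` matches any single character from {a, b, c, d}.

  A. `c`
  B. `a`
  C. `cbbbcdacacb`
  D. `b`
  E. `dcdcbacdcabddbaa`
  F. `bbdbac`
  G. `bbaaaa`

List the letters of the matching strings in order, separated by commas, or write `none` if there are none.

A, B, D, F, G

A. `c` → match
B. `a` → match
C. `cbbbcdacacb` → no match
D. `b` → match
E → no match
F. `bbdbac` → match
G. `bbaaaa` → match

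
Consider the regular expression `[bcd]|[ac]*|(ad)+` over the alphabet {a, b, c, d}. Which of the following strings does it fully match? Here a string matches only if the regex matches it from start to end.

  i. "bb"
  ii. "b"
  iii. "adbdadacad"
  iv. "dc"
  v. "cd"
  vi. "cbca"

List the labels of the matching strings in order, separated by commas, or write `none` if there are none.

i → no match
ii → match
iii → no match
iv → no match
v → no match
vi → no match

ii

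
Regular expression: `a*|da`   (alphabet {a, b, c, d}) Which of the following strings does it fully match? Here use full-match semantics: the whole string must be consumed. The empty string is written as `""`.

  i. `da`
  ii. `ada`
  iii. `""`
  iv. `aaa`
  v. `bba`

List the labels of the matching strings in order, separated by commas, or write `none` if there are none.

i → match
ii → no match
iii → match
iv → match
v → no match

i, iii, iv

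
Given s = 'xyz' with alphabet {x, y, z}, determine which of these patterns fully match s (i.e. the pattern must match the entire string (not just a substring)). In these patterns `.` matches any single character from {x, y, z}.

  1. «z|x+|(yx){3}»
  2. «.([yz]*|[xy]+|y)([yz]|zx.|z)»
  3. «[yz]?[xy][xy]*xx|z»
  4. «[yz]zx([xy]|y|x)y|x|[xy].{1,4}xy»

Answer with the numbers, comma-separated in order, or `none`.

1 → no match
2 → match
3 → no match
4 → no match

2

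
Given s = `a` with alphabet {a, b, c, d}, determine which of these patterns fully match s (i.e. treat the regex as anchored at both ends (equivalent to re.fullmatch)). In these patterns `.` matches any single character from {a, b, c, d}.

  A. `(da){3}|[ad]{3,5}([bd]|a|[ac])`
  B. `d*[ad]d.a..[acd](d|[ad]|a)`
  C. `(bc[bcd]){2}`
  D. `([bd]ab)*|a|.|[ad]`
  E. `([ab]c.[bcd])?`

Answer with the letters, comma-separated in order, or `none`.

A → no match
B → no match
C → no match — must start with `bc`
D → match
E → no match

D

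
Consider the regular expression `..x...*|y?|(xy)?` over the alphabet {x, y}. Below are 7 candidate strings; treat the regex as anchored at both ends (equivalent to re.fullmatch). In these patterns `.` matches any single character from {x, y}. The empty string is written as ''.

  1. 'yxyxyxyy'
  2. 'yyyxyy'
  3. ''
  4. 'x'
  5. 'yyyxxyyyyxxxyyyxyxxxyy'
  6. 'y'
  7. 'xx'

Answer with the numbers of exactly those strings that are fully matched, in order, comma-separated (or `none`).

1 → no match
2 → no match
3 → match
4 → no match
5 → no match
6 → match
7 → no match

3, 6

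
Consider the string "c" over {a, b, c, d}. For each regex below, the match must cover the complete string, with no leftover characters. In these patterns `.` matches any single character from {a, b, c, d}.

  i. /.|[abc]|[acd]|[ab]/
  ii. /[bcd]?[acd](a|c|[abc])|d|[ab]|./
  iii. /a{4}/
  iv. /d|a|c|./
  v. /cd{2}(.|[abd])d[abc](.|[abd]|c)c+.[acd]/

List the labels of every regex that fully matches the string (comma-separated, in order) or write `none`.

i, ii, iv

i → match
ii → match
iii → no match — must start with "a"
iv → match
v → no match — must start with "cd"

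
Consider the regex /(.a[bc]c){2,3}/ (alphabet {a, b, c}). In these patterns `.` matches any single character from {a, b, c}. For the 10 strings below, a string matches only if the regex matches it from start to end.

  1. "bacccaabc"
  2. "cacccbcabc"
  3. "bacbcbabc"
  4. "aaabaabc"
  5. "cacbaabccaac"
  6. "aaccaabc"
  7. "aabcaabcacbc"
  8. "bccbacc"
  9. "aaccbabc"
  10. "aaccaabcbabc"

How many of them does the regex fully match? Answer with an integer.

1 → no match
2 → no match
3 → no match
4 → no match
5 → no match
6 → match
7 → no match
8 → no match
9 → match
10 → match
Total matched: 3

3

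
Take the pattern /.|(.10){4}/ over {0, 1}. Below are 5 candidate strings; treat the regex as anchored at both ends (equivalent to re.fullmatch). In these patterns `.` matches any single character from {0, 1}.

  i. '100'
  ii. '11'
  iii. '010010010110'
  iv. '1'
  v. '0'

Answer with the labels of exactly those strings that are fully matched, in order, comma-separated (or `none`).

iii, iv, v

i → no match
ii → no match
iii → match
iv → match
v → match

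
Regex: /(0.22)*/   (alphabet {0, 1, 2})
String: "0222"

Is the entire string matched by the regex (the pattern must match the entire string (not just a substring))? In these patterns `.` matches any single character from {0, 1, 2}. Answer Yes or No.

Yes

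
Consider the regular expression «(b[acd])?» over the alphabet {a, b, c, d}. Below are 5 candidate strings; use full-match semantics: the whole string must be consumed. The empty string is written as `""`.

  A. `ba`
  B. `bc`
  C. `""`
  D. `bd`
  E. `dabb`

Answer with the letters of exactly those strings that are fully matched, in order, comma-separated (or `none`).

A → match
B → match
C → match
D → match
E → no match

A, B, C, D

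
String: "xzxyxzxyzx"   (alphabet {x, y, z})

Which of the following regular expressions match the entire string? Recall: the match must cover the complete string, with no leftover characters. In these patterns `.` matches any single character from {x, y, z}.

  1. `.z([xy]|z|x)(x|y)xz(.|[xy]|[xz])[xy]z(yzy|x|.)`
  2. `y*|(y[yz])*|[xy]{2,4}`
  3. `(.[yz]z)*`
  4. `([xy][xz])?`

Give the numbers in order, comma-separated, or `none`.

1 → match
2 → no match
3 → no match
4 → no match

1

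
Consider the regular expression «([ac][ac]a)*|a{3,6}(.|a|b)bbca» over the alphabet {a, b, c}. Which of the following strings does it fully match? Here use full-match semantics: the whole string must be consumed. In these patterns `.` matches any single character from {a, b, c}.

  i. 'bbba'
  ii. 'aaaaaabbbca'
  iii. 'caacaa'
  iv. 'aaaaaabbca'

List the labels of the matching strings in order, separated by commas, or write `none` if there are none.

ii, iii, iv

i → no match
ii → match
iii → match
iv → match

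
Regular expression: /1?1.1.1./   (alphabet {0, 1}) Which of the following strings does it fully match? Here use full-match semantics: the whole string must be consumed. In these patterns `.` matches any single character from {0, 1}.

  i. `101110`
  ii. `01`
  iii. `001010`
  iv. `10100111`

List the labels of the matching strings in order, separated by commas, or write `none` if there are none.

i

i → match
ii → no match
iii → no match
iv → no match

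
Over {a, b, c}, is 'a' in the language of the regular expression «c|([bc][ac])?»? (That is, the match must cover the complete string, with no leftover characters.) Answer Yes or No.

No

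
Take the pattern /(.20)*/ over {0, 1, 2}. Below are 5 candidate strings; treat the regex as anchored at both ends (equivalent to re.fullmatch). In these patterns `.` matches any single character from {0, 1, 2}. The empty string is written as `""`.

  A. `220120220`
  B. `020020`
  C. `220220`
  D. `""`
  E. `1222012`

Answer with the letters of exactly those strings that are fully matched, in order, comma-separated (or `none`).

A, B, C, D

A → match
B → match
C → match
D → match
E → no match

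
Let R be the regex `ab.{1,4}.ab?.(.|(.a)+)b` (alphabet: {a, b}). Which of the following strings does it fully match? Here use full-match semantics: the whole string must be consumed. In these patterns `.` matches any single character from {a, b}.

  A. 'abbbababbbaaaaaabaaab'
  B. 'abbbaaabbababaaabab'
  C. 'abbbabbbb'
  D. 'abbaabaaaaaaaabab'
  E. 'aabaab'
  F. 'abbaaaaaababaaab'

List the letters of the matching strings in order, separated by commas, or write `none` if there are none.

B, C, D, F

A → no match
B → match
C → match
D → match
E → no match — must start with 'ab'
F → match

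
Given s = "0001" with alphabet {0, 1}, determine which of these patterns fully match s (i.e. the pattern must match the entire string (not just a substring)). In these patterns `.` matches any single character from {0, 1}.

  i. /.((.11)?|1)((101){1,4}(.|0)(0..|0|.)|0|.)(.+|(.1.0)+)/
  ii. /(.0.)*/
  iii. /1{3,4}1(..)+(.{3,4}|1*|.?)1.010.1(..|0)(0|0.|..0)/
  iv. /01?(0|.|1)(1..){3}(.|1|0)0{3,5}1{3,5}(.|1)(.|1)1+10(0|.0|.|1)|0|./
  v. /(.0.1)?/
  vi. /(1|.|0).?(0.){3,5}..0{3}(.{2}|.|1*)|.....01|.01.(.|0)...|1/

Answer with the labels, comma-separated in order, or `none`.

i, v

i → match
ii → no match
iii → no match — must start with "1"
iv → no match
v → match
vi → no match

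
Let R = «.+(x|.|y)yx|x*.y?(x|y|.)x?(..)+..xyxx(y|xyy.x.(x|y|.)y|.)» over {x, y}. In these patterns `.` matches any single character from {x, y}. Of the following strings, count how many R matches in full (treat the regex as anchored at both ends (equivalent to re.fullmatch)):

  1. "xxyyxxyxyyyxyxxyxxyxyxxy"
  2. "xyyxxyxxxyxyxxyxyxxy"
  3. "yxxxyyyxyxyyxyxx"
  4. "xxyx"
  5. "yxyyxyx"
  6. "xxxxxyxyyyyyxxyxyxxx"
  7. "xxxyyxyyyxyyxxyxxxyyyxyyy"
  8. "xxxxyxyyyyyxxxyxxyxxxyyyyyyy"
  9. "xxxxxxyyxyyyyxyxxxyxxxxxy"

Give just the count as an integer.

6

1 → match
2 → match
3 → no match
4. "xxyx" → match
5. "yxyyxyx" → match
6 → match
7 → match
8 → no match
9 → no match
Total matched: 6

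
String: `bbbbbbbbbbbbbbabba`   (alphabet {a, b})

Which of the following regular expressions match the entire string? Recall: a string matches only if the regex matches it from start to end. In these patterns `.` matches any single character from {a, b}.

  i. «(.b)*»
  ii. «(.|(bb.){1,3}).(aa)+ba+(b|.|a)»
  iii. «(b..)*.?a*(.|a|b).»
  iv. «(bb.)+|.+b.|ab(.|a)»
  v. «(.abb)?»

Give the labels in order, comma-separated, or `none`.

i → no match
ii → no match
iii → match
iv → match
v → no match

iii, iv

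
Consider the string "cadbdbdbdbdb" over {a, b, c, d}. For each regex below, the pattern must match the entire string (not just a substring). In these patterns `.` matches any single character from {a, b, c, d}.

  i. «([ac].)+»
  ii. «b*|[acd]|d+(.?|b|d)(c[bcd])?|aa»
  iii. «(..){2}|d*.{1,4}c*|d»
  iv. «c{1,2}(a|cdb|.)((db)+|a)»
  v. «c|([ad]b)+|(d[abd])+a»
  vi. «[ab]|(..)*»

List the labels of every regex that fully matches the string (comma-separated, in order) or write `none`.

i → no match
ii → no match
iii → no match
iv → match
v → no match
vi → match

iv, vi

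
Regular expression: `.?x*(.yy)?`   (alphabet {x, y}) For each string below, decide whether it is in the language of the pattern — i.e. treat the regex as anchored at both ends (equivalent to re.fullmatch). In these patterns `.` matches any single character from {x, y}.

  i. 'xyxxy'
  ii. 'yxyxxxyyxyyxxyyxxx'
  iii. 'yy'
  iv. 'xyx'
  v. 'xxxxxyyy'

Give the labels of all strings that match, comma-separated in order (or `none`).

i → no match
ii → no match
iii → no match
iv → no match
v → match

v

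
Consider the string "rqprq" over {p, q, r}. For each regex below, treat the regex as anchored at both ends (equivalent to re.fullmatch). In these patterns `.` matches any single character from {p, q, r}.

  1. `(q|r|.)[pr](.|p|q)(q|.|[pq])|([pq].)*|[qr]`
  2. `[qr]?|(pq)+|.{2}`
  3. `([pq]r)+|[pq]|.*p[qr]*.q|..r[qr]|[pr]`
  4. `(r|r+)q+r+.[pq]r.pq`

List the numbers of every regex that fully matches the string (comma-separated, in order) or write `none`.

3

1 → no match
2 → no match
3 → match
4 → no match — must end with "pq"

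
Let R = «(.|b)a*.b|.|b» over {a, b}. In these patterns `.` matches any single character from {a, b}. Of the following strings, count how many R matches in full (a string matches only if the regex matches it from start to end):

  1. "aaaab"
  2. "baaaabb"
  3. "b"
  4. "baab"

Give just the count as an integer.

1 → match
2 → match
3 → match
4 → match
Total matched: 4

4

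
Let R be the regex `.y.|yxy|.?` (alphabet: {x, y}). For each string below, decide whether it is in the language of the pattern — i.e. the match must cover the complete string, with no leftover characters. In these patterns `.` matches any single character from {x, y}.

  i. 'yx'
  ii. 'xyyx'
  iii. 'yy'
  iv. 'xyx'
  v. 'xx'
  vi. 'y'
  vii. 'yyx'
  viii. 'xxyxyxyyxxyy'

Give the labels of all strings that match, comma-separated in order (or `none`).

iv, vi, vii

i → no match
ii → no match
iii → no match
iv → match
v → no match
vi → match
vii → match
viii → no match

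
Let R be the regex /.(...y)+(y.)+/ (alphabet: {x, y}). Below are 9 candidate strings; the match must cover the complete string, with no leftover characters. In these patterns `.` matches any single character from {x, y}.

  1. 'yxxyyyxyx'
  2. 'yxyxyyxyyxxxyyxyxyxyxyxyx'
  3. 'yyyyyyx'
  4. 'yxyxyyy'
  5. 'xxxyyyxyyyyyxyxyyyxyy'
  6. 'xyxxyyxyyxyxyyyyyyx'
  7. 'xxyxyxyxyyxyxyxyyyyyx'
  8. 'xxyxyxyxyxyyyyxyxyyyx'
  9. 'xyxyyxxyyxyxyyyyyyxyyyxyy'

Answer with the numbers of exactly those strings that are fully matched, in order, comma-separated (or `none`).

1, 2, 3, 4, 5, 6, 7, 8, 9

1. 'yxxyyyxyx' → match
2 → match
3. 'yyyyyyx' → match
4. 'yxyxyyy' → match
5 → match
6 → match
7 → match
8 → match
9 → match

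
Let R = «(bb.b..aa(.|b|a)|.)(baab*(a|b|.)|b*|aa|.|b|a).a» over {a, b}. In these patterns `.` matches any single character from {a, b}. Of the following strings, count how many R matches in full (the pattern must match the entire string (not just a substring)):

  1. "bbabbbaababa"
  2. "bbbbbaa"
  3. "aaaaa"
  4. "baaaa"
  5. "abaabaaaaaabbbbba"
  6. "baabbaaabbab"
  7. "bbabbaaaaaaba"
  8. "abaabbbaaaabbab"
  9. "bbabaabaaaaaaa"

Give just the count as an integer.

5

1. "bbabbbaababa" → match
2. "bbbbbaa" → match
3. "aaaaa" → match
4. "baaaa" → match
5 → no match
6. "baabbaaabbab" → no match — must end with "a"
7 → match
8 → no match — must end with "a"
9 → no match
Total matched: 5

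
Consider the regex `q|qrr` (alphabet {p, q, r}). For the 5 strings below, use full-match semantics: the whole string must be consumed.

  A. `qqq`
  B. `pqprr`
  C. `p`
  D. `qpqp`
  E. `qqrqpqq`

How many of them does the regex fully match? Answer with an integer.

0

A → no match
B → no match
C → no match
D → no match
E → no match
Total matched: 0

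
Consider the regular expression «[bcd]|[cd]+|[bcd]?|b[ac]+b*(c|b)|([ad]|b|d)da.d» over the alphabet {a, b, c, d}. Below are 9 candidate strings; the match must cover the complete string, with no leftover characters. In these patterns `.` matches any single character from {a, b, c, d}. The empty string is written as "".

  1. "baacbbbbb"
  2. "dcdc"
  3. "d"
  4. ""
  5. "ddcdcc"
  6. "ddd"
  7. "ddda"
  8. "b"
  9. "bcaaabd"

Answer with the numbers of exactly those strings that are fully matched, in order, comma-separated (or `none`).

1, 2, 3, 4, 5, 6, 8

1. "baacbbbbb" → match
2. "dcdc" → match
3. "d" → match
4. "" → match
5. "ddcdcc" → match
6. "ddd" → match
7. "ddda" → no match
8. "b" → match
9. "bcaaabd" → no match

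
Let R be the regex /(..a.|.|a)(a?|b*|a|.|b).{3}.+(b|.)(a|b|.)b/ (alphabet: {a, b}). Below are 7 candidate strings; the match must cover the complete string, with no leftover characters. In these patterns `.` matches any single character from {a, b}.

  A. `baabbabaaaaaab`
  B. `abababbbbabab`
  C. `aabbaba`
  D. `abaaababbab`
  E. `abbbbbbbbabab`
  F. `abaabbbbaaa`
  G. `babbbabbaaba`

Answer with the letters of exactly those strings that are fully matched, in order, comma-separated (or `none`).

A, B, D, E

A → match
B → match
C. `aabbaba` → no match — must end with `b`
D. `abaaababbab` → match
E → match
F. `abaabbbbaaa` → no match — must end with `b`
G. `babbbabbaaba` → no match — must end with `b`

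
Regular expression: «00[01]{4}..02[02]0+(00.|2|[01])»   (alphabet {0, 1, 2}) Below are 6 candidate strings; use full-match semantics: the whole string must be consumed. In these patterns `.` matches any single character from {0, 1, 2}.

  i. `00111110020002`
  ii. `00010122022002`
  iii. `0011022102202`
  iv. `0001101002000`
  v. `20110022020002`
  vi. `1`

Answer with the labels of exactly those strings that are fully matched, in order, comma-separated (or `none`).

i → match
ii → match
iii → no match
iv → match
v → no match — must start with `00`
vi → no match — must start with `00`

i, ii, iv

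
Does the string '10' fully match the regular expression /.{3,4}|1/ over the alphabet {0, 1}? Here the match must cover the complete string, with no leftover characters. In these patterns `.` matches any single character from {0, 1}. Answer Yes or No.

No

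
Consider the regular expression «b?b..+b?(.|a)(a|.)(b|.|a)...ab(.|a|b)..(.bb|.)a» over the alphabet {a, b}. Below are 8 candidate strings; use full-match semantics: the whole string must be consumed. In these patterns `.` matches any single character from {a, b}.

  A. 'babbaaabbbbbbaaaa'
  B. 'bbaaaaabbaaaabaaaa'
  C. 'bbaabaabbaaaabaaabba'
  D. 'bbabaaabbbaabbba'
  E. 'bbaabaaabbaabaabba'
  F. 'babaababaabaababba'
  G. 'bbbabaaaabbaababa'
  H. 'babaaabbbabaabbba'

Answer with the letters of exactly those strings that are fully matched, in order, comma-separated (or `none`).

A → no match
B → no match
C → no match
D → no match
E → match
F → match
G → no match
H → no match

E, F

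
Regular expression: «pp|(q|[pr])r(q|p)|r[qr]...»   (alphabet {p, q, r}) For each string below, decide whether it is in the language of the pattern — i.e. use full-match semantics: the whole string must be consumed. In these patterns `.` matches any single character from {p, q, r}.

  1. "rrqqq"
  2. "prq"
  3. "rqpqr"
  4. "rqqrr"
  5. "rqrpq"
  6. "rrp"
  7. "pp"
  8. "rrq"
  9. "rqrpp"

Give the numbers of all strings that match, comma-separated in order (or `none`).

1 → match
2 → match
3 → match
4 → match
5 → match
6 → match
7 → match
8 → match
9 → match

1, 2, 3, 4, 5, 6, 7, 8, 9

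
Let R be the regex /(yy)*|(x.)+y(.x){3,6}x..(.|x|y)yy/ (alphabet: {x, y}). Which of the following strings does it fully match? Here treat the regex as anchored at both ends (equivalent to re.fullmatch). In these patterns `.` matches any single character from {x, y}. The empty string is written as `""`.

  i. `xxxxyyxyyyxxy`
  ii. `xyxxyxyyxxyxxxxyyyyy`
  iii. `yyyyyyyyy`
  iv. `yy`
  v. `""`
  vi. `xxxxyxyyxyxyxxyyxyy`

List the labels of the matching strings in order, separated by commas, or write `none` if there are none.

i → no match
ii → no match
iii → no match
iv → match
v → match
vi → no match

iv, v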